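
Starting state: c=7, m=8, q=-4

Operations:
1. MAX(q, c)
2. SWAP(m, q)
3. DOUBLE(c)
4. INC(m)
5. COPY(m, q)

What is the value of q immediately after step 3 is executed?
q = 8

Tracing q through execution:
Initial: q = -4
After step 1 (MAX(q, c)): q = 7
After step 2 (SWAP(m, q)): q = 8
After step 3 (DOUBLE(c)): q = 8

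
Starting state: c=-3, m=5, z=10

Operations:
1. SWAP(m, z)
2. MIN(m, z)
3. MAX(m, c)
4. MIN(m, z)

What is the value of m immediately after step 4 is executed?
m = 5

Tracing m through execution:
Initial: m = 5
After step 1 (SWAP(m, z)): m = 10
After step 2 (MIN(m, z)): m = 5
After step 3 (MAX(m, c)): m = 5
After step 4 (MIN(m, z)): m = 5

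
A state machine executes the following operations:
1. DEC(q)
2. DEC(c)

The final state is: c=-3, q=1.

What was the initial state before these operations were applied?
c=-2, q=2

Working backwards:
Final state: c=-3, q=1
Before step 2 (DEC(c)): c=-2, q=1
Before step 1 (DEC(q)): c=-2, q=2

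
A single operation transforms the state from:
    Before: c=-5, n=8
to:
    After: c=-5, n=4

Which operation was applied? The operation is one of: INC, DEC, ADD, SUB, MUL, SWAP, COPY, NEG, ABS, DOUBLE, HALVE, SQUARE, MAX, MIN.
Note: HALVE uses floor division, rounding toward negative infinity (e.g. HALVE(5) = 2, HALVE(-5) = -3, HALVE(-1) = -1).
HALVE(n)

Analyzing the change:
Before: c=-5, n=8
After: c=-5, n=4
Variable n changed from 8 to 4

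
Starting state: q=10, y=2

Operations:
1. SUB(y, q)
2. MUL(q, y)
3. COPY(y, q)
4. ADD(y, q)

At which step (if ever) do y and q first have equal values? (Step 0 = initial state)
Step 3

y and q first become equal after step 3.

Comparing values at each step:
Initial: y=2, q=10
After step 1: y=-8, q=10
After step 2: y=-8, q=-80
After step 3: y=-80, q=-80 ← equal!
After step 4: y=-160, q=-80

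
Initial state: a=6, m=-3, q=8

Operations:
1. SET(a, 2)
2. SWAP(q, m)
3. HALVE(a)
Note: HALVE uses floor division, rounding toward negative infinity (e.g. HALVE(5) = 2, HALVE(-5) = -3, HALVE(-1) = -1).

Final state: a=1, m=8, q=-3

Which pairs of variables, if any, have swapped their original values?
(m, q)

Comparing initial and final values:
a: 6 → 1
m: -3 → 8
q: 8 → -3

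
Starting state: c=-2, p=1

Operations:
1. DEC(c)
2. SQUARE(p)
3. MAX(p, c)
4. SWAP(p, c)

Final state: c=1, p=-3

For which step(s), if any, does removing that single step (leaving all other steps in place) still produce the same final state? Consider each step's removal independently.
Step(s) 2, 3

Testing removal of each single step:
Without step 1: final = c=1, p=-2 (different)
Without step 2: final = c=1, p=-3 (same)
Without step 3: final = c=1, p=-3 (same)
Without step 4: final = c=-3, p=1 (different)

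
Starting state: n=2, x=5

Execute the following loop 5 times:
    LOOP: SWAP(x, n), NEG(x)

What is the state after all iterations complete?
n=5, x=-2

Iteration trace:
Start: n=2, x=5
After iteration 1: n=5, x=-2
After iteration 2: n=-2, x=-5
After iteration 3: n=-5, x=2
After iteration 4: n=2, x=5
After iteration 5: n=5, x=-2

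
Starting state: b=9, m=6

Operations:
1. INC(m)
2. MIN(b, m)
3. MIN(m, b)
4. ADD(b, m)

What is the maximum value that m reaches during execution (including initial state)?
7

Values of m at each step:
Initial: m = 6
After step 1: m = 7 ← maximum
After step 2: m = 7
After step 3: m = 7
After step 4: m = 7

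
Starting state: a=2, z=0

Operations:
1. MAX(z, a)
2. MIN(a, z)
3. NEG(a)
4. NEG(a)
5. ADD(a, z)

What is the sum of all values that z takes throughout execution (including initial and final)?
10

Values of z at each step:
Initial: z = 0
After step 1: z = 2
After step 2: z = 2
After step 3: z = 2
After step 4: z = 2
After step 5: z = 2
Sum = 0 + 2 + 2 + 2 + 2 + 2 = 10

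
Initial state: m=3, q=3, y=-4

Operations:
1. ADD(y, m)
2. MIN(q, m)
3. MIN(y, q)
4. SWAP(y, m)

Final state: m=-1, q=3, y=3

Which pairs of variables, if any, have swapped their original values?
None

Comparing initial and final values:
q: 3 → 3
y: -4 → 3
m: 3 → -1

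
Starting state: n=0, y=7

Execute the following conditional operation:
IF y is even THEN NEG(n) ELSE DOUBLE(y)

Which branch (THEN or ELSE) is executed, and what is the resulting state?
Branch: ELSE, Final state: n=0, y=14

Evaluating condition: y is even
Condition is False, so ELSE branch executes
After DOUBLE(y): n=0, y=14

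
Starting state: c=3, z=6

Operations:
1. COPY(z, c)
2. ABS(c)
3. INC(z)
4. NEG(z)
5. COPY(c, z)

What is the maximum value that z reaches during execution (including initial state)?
6

Values of z at each step:
Initial: z = 6 ← maximum
After step 1: z = 3
After step 2: z = 3
After step 3: z = 4
After step 4: z = -4
After step 5: z = -4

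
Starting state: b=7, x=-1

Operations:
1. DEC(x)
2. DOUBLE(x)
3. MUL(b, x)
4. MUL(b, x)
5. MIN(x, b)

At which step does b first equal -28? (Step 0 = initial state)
Step 3

Tracing b:
Initial: b = 7
After step 1: b = 7
After step 2: b = 7
After step 3: b = -28 ← first occurrence
After step 4: b = 112
After step 5: b = 112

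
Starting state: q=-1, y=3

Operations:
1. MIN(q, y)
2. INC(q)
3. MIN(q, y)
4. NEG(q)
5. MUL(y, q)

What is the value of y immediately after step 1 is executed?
y = 3

Tracing y through execution:
Initial: y = 3
After step 1 (MIN(q, y)): y = 3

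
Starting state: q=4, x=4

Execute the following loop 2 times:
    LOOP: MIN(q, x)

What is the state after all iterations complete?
q=4, x=4

Iteration trace:
Start: q=4, x=4
After iteration 1: q=4, x=4
After iteration 2: q=4, x=4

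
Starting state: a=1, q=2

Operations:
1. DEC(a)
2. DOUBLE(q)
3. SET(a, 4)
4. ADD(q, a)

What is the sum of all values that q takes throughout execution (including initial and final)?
20

Values of q at each step:
Initial: q = 2
After step 1: q = 2
After step 2: q = 4
After step 3: q = 4
After step 4: q = 8
Sum = 2 + 2 + 4 + 4 + 8 = 20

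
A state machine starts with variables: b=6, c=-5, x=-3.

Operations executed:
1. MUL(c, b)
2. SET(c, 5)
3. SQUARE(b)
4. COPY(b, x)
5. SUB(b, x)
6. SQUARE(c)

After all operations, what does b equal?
b = 0

Tracing execution:
Step 1: MUL(c, b) → b = 6
Step 2: SET(c, 5) → b = 6
Step 3: SQUARE(b) → b = 36
Step 4: COPY(b, x) → b = -3
Step 5: SUB(b, x) → b = 0
Step 6: SQUARE(c) → b = 0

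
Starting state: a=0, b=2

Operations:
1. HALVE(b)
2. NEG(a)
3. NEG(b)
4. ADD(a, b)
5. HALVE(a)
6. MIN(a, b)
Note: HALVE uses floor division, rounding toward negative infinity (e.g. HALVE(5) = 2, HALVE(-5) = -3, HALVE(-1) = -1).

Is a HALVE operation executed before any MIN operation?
Yes

First HALVE: step 1
First MIN: step 6
Since 1 < 6, HALVE comes first.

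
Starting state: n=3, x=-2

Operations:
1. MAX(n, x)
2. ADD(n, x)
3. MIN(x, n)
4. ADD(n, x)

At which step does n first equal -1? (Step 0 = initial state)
Step 4

Tracing n:
Initial: n = 3
After step 1: n = 3
After step 2: n = 1
After step 3: n = 1
After step 4: n = -1 ← first occurrence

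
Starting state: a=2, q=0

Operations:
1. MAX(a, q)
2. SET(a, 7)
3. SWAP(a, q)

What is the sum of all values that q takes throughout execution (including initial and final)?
7

Values of q at each step:
Initial: q = 0
After step 1: q = 0
After step 2: q = 0
After step 3: q = 7
Sum = 0 + 0 + 0 + 7 = 7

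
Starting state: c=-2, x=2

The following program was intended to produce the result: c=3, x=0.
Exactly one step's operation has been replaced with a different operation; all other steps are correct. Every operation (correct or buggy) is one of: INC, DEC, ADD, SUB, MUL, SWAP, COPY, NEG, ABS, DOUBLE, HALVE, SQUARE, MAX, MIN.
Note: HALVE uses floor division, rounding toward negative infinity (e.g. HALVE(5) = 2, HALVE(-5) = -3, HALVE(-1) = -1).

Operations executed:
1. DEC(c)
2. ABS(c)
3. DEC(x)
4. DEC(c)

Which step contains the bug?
Step 4

Trace with buggy code:
Initial: c=-2, x=2
After step 1: c=-3, x=2
After step 2: c=3, x=2
After step 3: c=3, x=1
After step 4: c=2, x=1
Actual final c=2, x=1 ≠ expected c=3, x=0.
Step 4 is the only position where a single-operation replacement can produce the expected result.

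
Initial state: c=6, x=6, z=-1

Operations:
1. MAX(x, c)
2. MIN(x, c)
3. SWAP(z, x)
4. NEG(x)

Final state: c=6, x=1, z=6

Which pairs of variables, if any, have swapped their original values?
None

Comparing initial and final values:
x: 6 → 1
c: 6 → 6
z: -1 → 6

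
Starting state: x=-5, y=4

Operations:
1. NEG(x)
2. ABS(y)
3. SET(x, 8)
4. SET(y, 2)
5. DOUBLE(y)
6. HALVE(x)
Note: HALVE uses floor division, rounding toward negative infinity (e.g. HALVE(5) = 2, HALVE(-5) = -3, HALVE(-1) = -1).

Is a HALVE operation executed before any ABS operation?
No

First HALVE: step 6
First ABS: step 2
Since 6 > 2, ABS comes first.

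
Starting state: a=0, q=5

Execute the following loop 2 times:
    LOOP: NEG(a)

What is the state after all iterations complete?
a=0, q=5

Iteration trace:
Start: a=0, q=5
After iteration 1: a=0, q=5
After iteration 2: a=0, q=5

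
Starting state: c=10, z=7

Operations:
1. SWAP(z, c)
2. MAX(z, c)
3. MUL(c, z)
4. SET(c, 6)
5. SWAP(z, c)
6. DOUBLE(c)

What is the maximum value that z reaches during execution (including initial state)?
10

Values of z at each step:
Initial: z = 7
After step 1: z = 10 ← maximum
After step 2: z = 10
After step 3: z = 10
After step 4: z = 10
After step 5: z = 6
After step 6: z = 6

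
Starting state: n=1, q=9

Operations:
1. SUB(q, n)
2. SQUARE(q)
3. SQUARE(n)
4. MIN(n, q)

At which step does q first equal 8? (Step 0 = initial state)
Step 1

Tracing q:
Initial: q = 9
After step 1: q = 8 ← first occurrence
After step 2: q = 64
After step 3: q = 64
After step 4: q = 64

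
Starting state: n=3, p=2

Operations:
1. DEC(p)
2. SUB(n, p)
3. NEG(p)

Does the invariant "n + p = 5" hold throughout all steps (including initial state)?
No, violated after step 1

The invariant is violated after step 1.

State at each step:
Initial: n=3, p=2
After step 1: n=3, p=1
After step 2: n=2, p=1
After step 3: n=2, p=-1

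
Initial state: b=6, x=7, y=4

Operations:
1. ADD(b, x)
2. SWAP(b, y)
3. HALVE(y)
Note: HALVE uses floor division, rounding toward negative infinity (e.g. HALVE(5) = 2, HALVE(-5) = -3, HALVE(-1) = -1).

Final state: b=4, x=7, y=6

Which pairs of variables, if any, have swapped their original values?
(y, b)

Comparing initial and final values:
x: 7 → 7
y: 4 → 6
b: 6 → 4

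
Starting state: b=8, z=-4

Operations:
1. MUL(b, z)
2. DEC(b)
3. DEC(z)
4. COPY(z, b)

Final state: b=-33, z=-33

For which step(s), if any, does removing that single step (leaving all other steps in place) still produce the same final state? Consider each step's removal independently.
Step(s) 3

Testing removal of each single step:
Without step 1: final = b=7, z=7 (different)
Without step 2: final = b=-32, z=-32 (different)
Without step 3: final = b=-33, z=-33 (same)
Without step 4: final = b=-33, z=-5 (different)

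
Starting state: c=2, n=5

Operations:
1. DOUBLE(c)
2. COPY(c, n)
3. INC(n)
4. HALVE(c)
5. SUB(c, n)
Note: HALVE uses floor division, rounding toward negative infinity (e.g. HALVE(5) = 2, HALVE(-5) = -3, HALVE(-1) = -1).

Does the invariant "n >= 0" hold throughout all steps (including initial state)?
Yes

The invariant holds at every step.

State at each step:
Initial: c=2, n=5
After step 1: c=4, n=5
After step 2: c=5, n=5
After step 3: c=5, n=6
After step 4: c=2, n=6
After step 5: c=-4, n=6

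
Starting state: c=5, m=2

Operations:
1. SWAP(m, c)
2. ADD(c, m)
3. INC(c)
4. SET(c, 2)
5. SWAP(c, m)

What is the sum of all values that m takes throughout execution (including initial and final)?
24

Values of m at each step:
Initial: m = 2
After step 1: m = 5
After step 2: m = 5
After step 3: m = 5
After step 4: m = 5
After step 5: m = 2
Sum = 2 + 5 + 5 + 5 + 5 + 2 = 24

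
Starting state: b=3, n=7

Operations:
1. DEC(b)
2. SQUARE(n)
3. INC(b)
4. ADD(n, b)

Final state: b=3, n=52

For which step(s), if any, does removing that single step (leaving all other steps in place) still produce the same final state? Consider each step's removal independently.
None - removing any single step changes the final result

Testing removal of each single step:
Without step 1: final = b=4, n=53 (different)
Without step 2: final = b=3, n=10 (different)
Without step 3: final = b=2, n=51 (different)
Without step 4: final = b=3, n=49 (different)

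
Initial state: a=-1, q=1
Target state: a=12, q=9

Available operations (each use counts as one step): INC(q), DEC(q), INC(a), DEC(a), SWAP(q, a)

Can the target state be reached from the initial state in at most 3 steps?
No

The target state cannot be reached within 3 steps.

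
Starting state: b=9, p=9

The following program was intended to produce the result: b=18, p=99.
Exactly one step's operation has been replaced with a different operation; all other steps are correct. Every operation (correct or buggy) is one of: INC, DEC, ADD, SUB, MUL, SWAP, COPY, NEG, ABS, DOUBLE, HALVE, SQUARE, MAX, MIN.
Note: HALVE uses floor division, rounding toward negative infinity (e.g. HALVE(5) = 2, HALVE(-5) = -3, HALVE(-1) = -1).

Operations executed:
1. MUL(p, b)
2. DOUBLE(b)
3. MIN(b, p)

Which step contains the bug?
Step 3

Trace with buggy code:
Initial: b=9, p=9
After step 1: b=9, p=81
After step 2: b=18, p=81
After step 3: b=18, p=81
Actual final b=18, p=81 ≠ expected b=18, p=99.
Step 3 is the only position where a single-operation replacement can produce the expected result.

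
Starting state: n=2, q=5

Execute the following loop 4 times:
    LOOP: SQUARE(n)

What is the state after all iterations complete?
n=65536, q=5

Iteration trace:
Start: n=2, q=5
After iteration 1: n=4, q=5
After iteration 2: n=16, q=5
After iteration 3: n=256, q=5
After iteration 4: n=65536, q=5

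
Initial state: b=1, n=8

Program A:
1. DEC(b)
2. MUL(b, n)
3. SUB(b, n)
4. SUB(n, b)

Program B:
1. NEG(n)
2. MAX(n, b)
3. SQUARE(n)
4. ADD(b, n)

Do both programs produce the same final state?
No

Program A final state: b=-8, n=16
Program B final state: b=2, n=1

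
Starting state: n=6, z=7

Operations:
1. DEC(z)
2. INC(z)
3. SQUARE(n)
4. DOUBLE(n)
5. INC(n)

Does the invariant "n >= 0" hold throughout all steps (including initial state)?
Yes

The invariant holds at every step.

State at each step:
Initial: n=6, z=7
After step 1: n=6, z=6
After step 2: n=6, z=7
After step 3: n=36, z=7
After step 4: n=72, z=7
After step 5: n=73, z=7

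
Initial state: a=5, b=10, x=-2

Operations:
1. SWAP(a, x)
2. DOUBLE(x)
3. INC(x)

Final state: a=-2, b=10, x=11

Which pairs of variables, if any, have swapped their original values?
None

Comparing initial and final values:
x: -2 → 11
a: 5 → -2
b: 10 → 10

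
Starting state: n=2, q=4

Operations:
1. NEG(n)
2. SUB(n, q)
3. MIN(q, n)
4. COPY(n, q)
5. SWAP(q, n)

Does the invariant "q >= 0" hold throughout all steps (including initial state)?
No, violated after step 3

The invariant is violated after step 3.

State at each step:
Initial: n=2, q=4
After step 1: n=-2, q=4
After step 2: n=-6, q=4
After step 3: n=-6, q=-6
After step 4: n=-6, q=-6
After step 5: n=-6, q=-6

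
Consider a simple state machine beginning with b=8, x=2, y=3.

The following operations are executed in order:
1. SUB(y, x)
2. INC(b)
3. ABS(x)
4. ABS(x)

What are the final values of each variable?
{b: 9, x: 2, y: 1}

Step-by-step execution:
Initial: b=8, x=2, y=3
After step 1 (SUB(y, x)): b=8, x=2, y=1
After step 2 (INC(b)): b=9, x=2, y=1
After step 3 (ABS(x)): b=9, x=2, y=1
After step 4 (ABS(x)): b=9, x=2, y=1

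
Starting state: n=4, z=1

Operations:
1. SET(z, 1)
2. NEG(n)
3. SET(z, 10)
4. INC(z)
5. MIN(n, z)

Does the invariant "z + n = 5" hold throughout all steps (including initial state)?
No, violated after step 2

The invariant is violated after step 2.

State at each step:
Initial: n=4, z=1
After step 1: n=4, z=1
After step 2: n=-4, z=1
After step 3: n=-4, z=10
After step 4: n=-4, z=11
After step 5: n=-4, z=11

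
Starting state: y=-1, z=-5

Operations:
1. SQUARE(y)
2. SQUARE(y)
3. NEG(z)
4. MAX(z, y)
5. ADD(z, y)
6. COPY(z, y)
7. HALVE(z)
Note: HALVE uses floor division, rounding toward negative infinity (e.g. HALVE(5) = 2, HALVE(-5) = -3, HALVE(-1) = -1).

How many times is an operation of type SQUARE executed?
2

Counting SQUARE operations:
Step 1: SQUARE(y) ← SQUARE
Step 2: SQUARE(y) ← SQUARE
Total: 2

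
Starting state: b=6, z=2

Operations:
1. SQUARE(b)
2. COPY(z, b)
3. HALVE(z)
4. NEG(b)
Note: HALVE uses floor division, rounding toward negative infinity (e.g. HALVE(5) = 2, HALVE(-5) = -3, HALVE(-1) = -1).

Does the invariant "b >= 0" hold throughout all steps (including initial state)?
No, violated after step 4

The invariant is violated after step 4.

State at each step:
Initial: b=6, z=2
After step 1: b=36, z=2
After step 2: b=36, z=36
After step 3: b=36, z=18
After step 4: b=-36, z=18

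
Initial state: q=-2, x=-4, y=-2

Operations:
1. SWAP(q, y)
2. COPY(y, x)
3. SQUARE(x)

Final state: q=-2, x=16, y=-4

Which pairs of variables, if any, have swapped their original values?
None

Comparing initial and final values:
y: -2 → -4
x: -4 → 16
q: -2 → -2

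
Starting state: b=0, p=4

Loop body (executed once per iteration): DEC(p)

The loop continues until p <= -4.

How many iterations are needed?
8

Tracing iterations:
Initial: b=0, p=4
After iteration 1: b=0, p=3
After iteration 2: b=0, p=2
After iteration 3: b=0, p=1
After iteration 4: b=0, p=0
After iteration 5: b=0, p=-1
After iteration 6: b=0, p=-2
After iteration 7: b=0, p=-3
After iteration 8: b=0, p=-4
p <= -4 now holds, so the loop exits after 8 iterations.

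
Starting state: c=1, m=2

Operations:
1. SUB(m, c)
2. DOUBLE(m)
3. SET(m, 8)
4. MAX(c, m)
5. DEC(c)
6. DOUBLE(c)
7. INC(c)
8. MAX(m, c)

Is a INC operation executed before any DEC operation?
No

First INC: step 7
First DEC: step 5
Since 7 > 5, DEC comes first.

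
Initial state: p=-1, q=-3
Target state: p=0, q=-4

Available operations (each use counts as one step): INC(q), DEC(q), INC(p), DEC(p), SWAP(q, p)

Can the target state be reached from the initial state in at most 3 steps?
Yes

Path (2 steps): DEC(q) → INC(p)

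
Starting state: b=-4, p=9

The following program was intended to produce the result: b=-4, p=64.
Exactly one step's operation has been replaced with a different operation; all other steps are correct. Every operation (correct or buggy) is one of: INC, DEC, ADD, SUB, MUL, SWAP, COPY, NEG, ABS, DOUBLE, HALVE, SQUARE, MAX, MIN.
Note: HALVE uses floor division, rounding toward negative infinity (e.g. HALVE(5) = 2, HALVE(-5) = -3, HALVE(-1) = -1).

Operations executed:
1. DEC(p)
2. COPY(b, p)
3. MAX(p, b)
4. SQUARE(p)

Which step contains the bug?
Step 2

Trace with buggy code:
Initial: b=-4, p=9
After step 1: b=-4, p=8
After step 2: b=8, p=8
After step 3: b=8, p=8
After step 4: b=8, p=64
Actual final b=8, p=64 ≠ expected b=-4, p=64.
Step 2 is the only position where a single-operation replacement can produce the expected result.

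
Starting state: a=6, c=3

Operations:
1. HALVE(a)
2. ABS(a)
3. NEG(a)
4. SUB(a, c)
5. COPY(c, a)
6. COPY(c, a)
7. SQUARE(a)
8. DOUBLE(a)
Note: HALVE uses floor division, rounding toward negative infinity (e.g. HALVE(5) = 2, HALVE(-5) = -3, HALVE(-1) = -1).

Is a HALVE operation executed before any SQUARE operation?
Yes

First HALVE: step 1
First SQUARE: step 7
Since 1 < 7, HALVE comes first.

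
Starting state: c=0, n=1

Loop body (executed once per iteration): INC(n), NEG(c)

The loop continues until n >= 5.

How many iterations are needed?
4

Tracing iterations:
Initial: c=0, n=1
After iteration 1: c=0, n=2
After iteration 2: c=0, n=3
After iteration 3: c=0, n=4
After iteration 4: c=0, n=5
n >= 5 now holds, so the loop exits after 4 iterations.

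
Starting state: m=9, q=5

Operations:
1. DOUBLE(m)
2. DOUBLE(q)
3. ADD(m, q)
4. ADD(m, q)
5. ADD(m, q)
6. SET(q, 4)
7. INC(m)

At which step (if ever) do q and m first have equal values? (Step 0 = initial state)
Never

q and m never become equal during execution.

Comparing values at each step:
Initial: q=5, m=9
After step 1: q=5, m=18
After step 2: q=10, m=18
After step 3: q=10, m=28
After step 4: q=10, m=38
After step 5: q=10, m=48
After step 6: q=4, m=48
After step 7: q=4, m=49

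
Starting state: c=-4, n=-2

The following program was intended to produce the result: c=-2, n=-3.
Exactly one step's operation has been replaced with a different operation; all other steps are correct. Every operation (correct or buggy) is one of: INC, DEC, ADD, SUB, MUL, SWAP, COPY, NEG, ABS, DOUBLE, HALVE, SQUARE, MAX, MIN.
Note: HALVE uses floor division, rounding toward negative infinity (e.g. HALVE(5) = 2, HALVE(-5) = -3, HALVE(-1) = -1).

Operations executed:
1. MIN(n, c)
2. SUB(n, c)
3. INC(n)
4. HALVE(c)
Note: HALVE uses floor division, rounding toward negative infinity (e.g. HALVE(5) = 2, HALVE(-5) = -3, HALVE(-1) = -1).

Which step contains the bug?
Step 2

Trace with buggy code:
Initial: c=-4, n=-2
After step 1: c=-4, n=-4
After step 2: c=-4, n=0
After step 3: c=-4, n=1
After step 4: c=-2, n=1
Actual final c=-2, n=1 ≠ expected c=-2, n=-3.
Step 2 is the only position where a single-operation replacement can produce the expected result.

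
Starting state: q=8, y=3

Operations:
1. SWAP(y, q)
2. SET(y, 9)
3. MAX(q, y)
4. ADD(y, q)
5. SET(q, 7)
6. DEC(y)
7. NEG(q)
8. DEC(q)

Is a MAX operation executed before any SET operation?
No

First MAX: step 3
First SET: step 2
Since 3 > 2, SET comes first.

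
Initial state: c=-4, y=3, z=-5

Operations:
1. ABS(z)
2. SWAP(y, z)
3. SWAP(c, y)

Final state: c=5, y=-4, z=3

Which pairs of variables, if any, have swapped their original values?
None

Comparing initial and final values:
y: 3 → -4
z: -5 → 3
c: -4 → 5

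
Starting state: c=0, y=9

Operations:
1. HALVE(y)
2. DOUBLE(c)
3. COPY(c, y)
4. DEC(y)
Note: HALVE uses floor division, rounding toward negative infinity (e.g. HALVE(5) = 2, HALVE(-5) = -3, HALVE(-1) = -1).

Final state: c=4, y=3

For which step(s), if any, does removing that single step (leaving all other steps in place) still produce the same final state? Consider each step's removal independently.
Step(s) 2

Testing removal of each single step:
Without step 1: final = c=9, y=8 (different)
Without step 2: final = c=4, y=3 (same)
Without step 3: final = c=0, y=3 (different)
Without step 4: final = c=4, y=4 (different)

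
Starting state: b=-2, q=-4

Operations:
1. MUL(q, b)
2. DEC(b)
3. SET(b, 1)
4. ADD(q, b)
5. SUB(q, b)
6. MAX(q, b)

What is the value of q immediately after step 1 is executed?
q = 8

Tracing q through execution:
Initial: q = -4
After step 1 (MUL(q, b)): q = 8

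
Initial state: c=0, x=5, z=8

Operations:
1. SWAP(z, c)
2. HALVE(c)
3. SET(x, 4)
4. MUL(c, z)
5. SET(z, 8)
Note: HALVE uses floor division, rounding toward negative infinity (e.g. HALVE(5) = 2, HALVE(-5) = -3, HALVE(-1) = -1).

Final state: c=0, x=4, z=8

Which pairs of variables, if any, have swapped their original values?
None

Comparing initial and final values:
x: 5 → 4
z: 8 → 8
c: 0 → 0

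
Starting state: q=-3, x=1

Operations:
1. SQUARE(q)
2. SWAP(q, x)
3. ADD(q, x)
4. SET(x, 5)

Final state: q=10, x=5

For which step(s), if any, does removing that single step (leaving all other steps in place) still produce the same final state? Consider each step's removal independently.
Step(s) 2

Testing removal of each single step:
Without step 1: final = q=-2, x=5 (different)
Without step 2: final = q=10, x=5 (same)
Without step 3: final = q=1, x=5 (different)
Without step 4: final = q=10, x=9 (different)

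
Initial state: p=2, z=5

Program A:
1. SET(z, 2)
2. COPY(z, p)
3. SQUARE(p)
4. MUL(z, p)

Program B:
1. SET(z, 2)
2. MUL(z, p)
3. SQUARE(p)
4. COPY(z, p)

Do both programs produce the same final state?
No

Program A final state: p=4, z=8
Program B final state: p=4, z=4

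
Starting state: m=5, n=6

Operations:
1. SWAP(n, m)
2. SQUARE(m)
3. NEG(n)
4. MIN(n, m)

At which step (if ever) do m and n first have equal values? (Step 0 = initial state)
Never

m and n never become equal during execution.

Comparing values at each step:
Initial: m=5, n=6
After step 1: m=6, n=5
After step 2: m=36, n=5
After step 3: m=36, n=-5
After step 4: m=36, n=-5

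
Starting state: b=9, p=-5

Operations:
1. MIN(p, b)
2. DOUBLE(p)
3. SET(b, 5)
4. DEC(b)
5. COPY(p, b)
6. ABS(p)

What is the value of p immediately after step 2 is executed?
p = -10

Tracing p through execution:
Initial: p = -5
After step 1 (MIN(p, b)): p = -5
After step 2 (DOUBLE(p)): p = -10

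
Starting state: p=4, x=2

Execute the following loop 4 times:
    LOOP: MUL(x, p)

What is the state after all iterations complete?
p=4, x=512

Iteration trace:
Start: p=4, x=2
After iteration 1: p=4, x=8
After iteration 2: p=4, x=32
After iteration 3: p=4, x=128
After iteration 4: p=4, x=512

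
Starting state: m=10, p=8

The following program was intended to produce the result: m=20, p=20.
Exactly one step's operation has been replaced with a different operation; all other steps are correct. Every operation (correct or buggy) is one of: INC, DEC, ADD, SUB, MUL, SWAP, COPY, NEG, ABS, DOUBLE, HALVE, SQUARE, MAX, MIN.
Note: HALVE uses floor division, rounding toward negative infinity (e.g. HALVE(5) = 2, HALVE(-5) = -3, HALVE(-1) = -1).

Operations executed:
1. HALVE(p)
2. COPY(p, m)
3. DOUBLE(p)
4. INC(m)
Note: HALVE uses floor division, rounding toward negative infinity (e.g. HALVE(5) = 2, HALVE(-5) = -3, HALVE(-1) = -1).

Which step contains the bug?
Step 4

Trace with buggy code:
Initial: m=10, p=8
After step 1: m=10, p=4
After step 2: m=10, p=10
After step 3: m=10, p=20
After step 4: m=11, p=20
Actual final m=11, p=20 ≠ expected m=20, p=20.
Step 4 is the only position where a single-operation replacement can produce the expected result.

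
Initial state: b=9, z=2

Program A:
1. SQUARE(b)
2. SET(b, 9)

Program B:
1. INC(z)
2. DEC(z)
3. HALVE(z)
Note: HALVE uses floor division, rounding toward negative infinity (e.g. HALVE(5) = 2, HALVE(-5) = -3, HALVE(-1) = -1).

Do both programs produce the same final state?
No

Program A final state: b=9, z=2
Program B final state: b=9, z=1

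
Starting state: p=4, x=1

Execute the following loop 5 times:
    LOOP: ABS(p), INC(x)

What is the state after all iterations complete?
p=4, x=6

Iteration trace:
Start: p=4, x=1
After iteration 1: p=4, x=2
After iteration 2: p=4, x=3
After iteration 3: p=4, x=4
After iteration 4: p=4, x=5
After iteration 5: p=4, x=6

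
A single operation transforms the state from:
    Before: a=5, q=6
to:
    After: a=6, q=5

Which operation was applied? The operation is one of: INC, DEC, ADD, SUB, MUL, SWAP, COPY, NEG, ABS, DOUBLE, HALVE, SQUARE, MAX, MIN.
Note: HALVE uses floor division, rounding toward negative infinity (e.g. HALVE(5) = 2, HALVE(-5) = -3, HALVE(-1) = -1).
SWAP(q, a)

Analyzing the change:
Before: a=5, q=6
After: a=6, q=5
Variable q changed from 6 to 5
Variable a changed from 5 to 6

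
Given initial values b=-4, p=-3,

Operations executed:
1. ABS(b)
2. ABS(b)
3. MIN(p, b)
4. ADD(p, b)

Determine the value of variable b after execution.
b = 4

Tracing execution:
Step 1: ABS(b) → b = 4
Step 2: ABS(b) → b = 4
Step 3: MIN(p, b) → b = 4
Step 4: ADD(p, b) → b = 4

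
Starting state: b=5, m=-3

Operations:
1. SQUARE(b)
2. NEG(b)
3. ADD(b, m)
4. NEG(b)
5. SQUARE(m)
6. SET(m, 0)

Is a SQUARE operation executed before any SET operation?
Yes

First SQUARE: step 1
First SET: step 6
Since 1 < 6, SQUARE comes first.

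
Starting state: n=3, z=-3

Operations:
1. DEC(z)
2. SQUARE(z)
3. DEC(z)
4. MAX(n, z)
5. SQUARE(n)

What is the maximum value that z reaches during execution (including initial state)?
16

Values of z at each step:
Initial: z = -3
After step 1: z = -4
After step 2: z = 16 ← maximum
After step 3: z = 15
After step 4: z = 15
After step 5: z = 15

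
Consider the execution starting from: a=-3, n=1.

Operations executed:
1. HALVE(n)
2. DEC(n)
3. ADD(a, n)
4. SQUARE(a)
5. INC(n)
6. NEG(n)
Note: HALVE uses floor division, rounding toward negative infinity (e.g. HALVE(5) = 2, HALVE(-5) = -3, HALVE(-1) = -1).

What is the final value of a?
a = 16

Tracing execution:
Step 1: HALVE(n) → a = -3
Step 2: DEC(n) → a = -3
Step 3: ADD(a, n) → a = -4
Step 4: SQUARE(a) → a = 16
Step 5: INC(n) → a = 16
Step 6: NEG(n) → a = 16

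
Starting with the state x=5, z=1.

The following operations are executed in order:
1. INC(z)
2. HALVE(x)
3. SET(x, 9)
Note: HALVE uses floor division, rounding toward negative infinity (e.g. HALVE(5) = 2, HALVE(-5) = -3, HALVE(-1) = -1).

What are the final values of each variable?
{x: 9, z: 2}

Step-by-step execution:
Initial: x=5, z=1
After step 1 (INC(z)): x=5, z=2
After step 2 (HALVE(x)): x=2, z=2
After step 3 (SET(x, 9)): x=9, z=2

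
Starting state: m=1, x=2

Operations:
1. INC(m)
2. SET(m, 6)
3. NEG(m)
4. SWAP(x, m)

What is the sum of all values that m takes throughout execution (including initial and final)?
5

Values of m at each step:
Initial: m = 1
After step 1: m = 2
After step 2: m = 6
After step 3: m = -6
After step 4: m = 2
Sum = 1 + 2 + 6 + -6 + 2 = 5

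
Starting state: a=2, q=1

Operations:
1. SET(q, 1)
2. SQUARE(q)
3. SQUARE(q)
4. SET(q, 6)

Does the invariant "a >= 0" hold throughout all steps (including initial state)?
Yes

The invariant holds at every step.

State at each step:
Initial: a=2, q=1
After step 1: a=2, q=1
After step 2: a=2, q=1
After step 3: a=2, q=1
After step 4: a=2, q=6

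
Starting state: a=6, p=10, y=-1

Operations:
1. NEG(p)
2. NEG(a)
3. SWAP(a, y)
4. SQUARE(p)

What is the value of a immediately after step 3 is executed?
a = -1

Tracing a through execution:
Initial: a = 6
After step 1 (NEG(p)): a = 6
After step 2 (NEG(a)): a = -6
After step 3 (SWAP(a, y)): a = -1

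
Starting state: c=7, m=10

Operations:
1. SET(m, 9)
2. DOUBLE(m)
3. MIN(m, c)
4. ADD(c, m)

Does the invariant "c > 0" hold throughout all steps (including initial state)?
Yes

The invariant holds at every step.

State at each step:
Initial: c=7, m=10
After step 1: c=7, m=9
After step 2: c=7, m=18
After step 3: c=7, m=7
After step 4: c=14, m=7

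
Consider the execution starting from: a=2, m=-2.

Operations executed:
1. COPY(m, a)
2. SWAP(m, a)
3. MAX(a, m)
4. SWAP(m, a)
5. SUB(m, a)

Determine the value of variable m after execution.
m = 0

Tracing execution:
Step 1: COPY(m, a) → m = 2
Step 2: SWAP(m, a) → m = 2
Step 3: MAX(a, m) → m = 2
Step 4: SWAP(m, a) → m = 2
Step 5: SUB(m, a) → m = 0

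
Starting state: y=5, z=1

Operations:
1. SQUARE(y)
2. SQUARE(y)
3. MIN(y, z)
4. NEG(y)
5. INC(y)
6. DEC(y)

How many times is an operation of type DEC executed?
1

Counting DEC operations:
Step 6: DEC(y) ← DEC
Total: 1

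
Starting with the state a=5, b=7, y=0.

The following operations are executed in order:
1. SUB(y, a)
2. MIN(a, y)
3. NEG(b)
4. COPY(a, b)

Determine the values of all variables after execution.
{a: -7, b: -7, y: -5}

Step-by-step execution:
Initial: a=5, b=7, y=0
After step 1 (SUB(y, a)): a=5, b=7, y=-5
After step 2 (MIN(a, y)): a=-5, b=7, y=-5
After step 3 (NEG(b)): a=-5, b=-7, y=-5
After step 4 (COPY(a, b)): a=-7, b=-7, y=-5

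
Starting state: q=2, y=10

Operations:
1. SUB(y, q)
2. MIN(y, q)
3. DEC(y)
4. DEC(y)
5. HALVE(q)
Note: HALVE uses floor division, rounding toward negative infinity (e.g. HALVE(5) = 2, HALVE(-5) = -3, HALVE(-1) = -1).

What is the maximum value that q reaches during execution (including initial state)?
2

Values of q at each step:
Initial: q = 2 ← maximum
After step 1: q = 2
After step 2: q = 2
After step 3: q = 2
After step 4: q = 2
After step 5: q = 1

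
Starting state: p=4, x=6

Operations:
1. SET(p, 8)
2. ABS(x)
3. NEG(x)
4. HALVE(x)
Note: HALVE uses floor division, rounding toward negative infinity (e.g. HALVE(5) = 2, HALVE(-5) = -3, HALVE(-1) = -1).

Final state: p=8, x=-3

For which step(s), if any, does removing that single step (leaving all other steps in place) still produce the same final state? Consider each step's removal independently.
Step(s) 2

Testing removal of each single step:
Without step 1: final = p=4, x=-3 (different)
Without step 2: final = p=8, x=-3 (same)
Without step 3: final = p=8, x=3 (different)
Without step 4: final = p=8, x=-6 (different)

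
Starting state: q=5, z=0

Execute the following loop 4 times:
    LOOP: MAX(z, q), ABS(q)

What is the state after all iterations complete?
q=5, z=5

Iteration trace:
Start: q=5, z=0
After iteration 1: q=5, z=5
After iteration 2: q=5, z=5
After iteration 3: q=5, z=5
After iteration 4: q=5, z=5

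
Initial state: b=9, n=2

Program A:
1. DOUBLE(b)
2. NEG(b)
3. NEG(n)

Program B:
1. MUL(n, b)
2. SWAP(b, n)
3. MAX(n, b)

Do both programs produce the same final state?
No

Program A final state: b=-18, n=-2
Program B final state: b=18, n=18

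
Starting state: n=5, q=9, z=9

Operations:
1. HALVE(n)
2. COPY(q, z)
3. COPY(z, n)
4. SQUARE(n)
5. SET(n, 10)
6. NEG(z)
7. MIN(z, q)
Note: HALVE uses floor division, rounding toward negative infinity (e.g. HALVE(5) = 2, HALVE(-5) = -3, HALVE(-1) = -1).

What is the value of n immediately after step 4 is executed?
n = 4

Tracing n through execution:
Initial: n = 5
After step 1 (HALVE(n)): n = 2
After step 2 (COPY(q, z)): n = 2
After step 3 (COPY(z, n)): n = 2
After step 4 (SQUARE(n)): n = 4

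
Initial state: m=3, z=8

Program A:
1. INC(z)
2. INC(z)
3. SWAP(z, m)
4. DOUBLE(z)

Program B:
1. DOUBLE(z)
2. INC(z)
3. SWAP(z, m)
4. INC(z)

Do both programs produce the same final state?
No

Program A final state: m=10, z=6
Program B final state: m=17, z=4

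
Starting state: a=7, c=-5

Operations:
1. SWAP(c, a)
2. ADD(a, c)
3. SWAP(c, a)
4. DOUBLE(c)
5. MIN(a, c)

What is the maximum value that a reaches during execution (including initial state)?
7

Values of a at each step:
Initial: a = 7 ← maximum
After step 1: a = -5
After step 2: a = 2
After step 3: a = 7
After step 4: a = 7
After step 5: a = 4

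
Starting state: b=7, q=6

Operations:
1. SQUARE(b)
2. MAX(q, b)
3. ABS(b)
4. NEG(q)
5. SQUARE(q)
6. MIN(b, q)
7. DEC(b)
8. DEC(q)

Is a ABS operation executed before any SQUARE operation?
No

First ABS: step 3
First SQUARE: step 1
Since 3 > 1, SQUARE comes first.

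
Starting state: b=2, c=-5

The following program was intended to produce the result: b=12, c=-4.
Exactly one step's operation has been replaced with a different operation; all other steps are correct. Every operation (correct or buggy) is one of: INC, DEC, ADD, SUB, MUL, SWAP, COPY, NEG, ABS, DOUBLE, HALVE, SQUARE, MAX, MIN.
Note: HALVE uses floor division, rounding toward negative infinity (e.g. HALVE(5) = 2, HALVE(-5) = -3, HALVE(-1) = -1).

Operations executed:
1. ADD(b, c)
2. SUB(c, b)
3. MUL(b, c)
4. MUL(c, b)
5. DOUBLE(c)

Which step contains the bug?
Step 4

Trace with buggy code:
Initial: b=2, c=-5
After step 1: b=-3, c=-5
After step 2: b=-3, c=-2
After step 3: b=6, c=-2
After step 4: b=6, c=-12
After step 5: b=6, c=-24
Actual final b=6, c=-24 ≠ expected b=12, c=-4.
Step 4 is the only position where a single-operation replacement can produce the expected result.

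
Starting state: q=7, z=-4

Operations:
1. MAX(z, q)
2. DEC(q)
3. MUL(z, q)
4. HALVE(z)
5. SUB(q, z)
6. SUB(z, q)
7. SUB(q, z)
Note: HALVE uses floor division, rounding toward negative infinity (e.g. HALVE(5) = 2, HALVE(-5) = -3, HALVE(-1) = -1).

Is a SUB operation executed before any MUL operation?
No

First SUB: step 5
First MUL: step 3
Since 5 > 3, MUL comes first.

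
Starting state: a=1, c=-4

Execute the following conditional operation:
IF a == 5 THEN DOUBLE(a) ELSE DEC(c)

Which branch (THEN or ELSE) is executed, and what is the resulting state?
Branch: ELSE, Final state: a=1, c=-5

Evaluating condition: a == 5
a = 1
Condition is False, so ELSE branch executes
After DEC(c): a=1, c=-5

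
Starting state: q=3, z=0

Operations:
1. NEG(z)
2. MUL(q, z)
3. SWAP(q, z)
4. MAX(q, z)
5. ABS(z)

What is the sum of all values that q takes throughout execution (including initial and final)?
6

Values of q at each step:
Initial: q = 3
After step 1: q = 3
After step 2: q = 0
After step 3: q = 0
After step 4: q = 0
After step 5: q = 0
Sum = 3 + 3 + 0 + 0 + 0 + 0 = 6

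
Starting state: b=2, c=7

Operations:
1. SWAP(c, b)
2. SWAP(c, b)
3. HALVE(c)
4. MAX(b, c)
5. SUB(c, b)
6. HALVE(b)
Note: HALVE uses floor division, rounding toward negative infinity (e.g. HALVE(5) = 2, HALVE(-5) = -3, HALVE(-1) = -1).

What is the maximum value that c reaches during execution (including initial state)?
7

Values of c at each step:
Initial: c = 7 ← maximum
After step 1: c = 2
After step 2: c = 7
After step 3: c = 3
After step 4: c = 3
After step 5: c = 0
After step 6: c = 0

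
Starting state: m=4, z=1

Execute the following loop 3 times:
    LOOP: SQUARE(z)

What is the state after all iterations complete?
m=4, z=1

Iteration trace:
Start: m=4, z=1
After iteration 1: m=4, z=1
After iteration 2: m=4, z=1
After iteration 3: m=4, z=1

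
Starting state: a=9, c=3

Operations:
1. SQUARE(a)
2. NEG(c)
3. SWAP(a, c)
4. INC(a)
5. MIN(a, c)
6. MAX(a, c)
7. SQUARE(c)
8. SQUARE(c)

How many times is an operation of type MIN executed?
1

Counting MIN operations:
Step 5: MIN(a, c) ← MIN
Total: 1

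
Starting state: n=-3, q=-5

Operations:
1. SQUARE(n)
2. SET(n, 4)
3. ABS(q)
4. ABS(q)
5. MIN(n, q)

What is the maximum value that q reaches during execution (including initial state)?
5

Values of q at each step:
Initial: q = -5
After step 1: q = -5
After step 2: q = -5
After step 3: q = 5 ← maximum
After step 4: q = 5
After step 5: q = 5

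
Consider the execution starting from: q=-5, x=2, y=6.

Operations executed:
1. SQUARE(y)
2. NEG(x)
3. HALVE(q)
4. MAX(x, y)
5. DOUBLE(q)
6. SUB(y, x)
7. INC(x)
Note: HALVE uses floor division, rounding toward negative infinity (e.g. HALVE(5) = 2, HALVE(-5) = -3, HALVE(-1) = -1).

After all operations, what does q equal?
q = -6

Tracing execution:
Step 1: SQUARE(y) → q = -5
Step 2: NEG(x) → q = -5
Step 3: HALVE(q) → q = -3
Step 4: MAX(x, y) → q = -3
Step 5: DOUBLE(q) → q = -6
Step 6: SUB(y, x) → q = -6
Step 7: INC(x) → q = -6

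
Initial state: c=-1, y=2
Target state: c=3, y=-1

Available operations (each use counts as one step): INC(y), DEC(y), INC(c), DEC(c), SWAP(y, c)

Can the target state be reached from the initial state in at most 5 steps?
Yes

Path (2 steps): INC(y) → SWAP(y, c)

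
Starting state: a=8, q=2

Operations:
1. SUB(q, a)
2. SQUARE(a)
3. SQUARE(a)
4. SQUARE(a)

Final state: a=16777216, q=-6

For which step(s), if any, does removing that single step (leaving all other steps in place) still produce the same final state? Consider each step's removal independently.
None - removing any single step changes the final result

Testing removal of each single step:
Without step 1: final = a=16777216, q=2 (different)
Without step 2: final = a=4096, q=-6 (different)
Without step 3: final = a=4096, q=-6 (different)
Without step 4: final = a=4096, q=-6 (different)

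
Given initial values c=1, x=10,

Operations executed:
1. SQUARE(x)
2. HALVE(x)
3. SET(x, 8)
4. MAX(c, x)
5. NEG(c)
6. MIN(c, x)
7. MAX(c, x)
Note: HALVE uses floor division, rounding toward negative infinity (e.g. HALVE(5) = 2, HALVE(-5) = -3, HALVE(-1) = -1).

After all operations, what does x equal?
x = 8

Tracing execution:
Step 1: SQUARE(x) → x = 100
Step 2: HALVE(x) → x = 50
Step 3: SET(x, 8) → x = 8
Step 4: MAX(c, x) → x = 8
Step 5: NEG(c) → x = 8
Step 6: MIN(c, x) → x = 8
Step 7: MAX(c, x) → x = 8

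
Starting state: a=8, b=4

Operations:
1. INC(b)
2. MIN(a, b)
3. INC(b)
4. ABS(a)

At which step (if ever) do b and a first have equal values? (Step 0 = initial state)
Step 2

b and a first become equal after step 2.

Comparing values at each step:
Initial: b=4, a=8
After step 1: b=5, a=8
After step 2: b=5, a=5 ← equal!
After step 3: b=6, a=5
After step 4: b=6, a=5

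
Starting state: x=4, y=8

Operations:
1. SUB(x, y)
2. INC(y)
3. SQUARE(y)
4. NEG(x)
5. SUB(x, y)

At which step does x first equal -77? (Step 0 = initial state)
Step 5

Tracing x:
Initial: x = 4
After step 1: x = -4
After step 2: x = -4
After step 3: x = -4
After step 4: x = 4
After step 5: x = -77 ← first occurrence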